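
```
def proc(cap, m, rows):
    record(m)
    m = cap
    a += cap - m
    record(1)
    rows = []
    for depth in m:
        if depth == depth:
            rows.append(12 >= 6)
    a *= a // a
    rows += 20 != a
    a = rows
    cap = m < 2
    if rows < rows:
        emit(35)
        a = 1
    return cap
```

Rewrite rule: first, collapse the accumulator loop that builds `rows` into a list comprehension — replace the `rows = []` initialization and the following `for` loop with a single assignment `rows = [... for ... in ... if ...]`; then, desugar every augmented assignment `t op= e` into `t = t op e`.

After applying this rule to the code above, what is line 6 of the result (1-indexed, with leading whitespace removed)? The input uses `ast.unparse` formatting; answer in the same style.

Transformed code:
def proc(cap, m, rows):
    record(m)
    m = cap
    a = a + (cap - m)
    record(1)
    rows = [12 >= 6 for depth in m if depth == depth]
    a = a * (a // a)
    rows = rows + (20 != a)
    a = rows
    cap = m < 2
    if rows < rows:
        emit(35)
        a = 1
    return cap

rows = [12 >= 6 for depth in m if depth == depth]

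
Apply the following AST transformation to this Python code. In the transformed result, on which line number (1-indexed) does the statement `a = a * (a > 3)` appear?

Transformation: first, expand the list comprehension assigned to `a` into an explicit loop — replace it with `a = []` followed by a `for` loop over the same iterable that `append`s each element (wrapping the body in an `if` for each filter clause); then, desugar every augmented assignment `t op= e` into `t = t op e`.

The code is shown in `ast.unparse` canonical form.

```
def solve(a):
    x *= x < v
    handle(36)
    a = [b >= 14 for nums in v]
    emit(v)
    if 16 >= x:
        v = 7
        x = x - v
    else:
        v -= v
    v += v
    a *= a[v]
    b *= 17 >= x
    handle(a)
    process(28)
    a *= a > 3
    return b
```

18

Transformed code:
def solve(a):
    x = x * (x < v)
    handle(36)
    a = []
    for nums in v:
        a.append(b >= 14)
    emit(v)
    if 16 >= x:
        v = 7
        x = x - v
    else:
        v = v - v
    v = v + v
    a = a * a[v]
    b = b * (17 >= x)
    handle(a)
    process(28)
    a = a * (a > 3)
    return b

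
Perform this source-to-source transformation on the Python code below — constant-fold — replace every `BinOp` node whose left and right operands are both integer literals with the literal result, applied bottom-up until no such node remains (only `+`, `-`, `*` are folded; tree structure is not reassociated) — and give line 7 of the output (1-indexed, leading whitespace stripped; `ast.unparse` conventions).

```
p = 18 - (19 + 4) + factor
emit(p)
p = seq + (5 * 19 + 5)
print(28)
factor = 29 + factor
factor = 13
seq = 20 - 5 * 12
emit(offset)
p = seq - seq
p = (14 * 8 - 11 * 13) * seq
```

Transformed code:
p = -5 + factor
emit(p)
p = seq + 100
print(28)
factor = 29 + factor
factor = 13
seq = -40
emit(offset)
p = seq - seq
p = -31 * seq

seq = -40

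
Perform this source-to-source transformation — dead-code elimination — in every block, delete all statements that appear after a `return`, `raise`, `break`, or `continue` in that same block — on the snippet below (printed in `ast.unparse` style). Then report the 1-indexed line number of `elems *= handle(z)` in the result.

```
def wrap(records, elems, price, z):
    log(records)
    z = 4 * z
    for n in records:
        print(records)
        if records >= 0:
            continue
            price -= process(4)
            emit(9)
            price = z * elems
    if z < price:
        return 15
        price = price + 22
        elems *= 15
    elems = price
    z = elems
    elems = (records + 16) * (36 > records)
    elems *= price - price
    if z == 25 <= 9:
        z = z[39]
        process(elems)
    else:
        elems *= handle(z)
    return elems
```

Transformed code:
def wrap(records, elems, price, z):
    log(records)
    z = 4 * z
    for n in records:
        print(records)
        if records >= 0:
            continue
    if z < price:
        return 15
    elems = price
    z = elems
    elems = (records + 16) * (36 > records)
    elems *= price - price
    if z == 25 <= 9:
        z = z[39]
        process(elems)
    else:
        elems *= handle(z)
    return elems

18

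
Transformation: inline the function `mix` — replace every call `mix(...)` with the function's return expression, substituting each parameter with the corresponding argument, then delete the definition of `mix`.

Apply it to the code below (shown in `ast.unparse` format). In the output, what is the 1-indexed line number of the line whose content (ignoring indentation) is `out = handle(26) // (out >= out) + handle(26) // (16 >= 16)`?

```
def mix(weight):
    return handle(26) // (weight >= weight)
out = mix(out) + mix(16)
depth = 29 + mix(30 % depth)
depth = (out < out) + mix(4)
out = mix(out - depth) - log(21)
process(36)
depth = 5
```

Transformed code:
out = handle(26) // (out >= out) + handle(26) // (16 >= 16)
depth = 29 + handle(26) // (30 % depth >= 30 % depth)
depth = (out < out) + handle(26) // (4 >= 4)
out = handle(26) // (out - depth >= out - depth) - log(21)
process(36)
depth = 5

1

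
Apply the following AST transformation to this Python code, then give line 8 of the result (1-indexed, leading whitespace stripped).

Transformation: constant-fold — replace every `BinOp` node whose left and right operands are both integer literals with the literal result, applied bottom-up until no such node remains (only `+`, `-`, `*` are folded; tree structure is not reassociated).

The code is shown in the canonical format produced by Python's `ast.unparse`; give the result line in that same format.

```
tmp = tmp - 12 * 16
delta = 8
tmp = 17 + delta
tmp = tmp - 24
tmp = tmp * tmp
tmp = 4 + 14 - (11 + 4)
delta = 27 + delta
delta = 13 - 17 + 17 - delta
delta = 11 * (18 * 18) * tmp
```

delta = 13 - delta

Transformed code:
tmp = tmp - 192
delta = 8
tmp = 17 + delta
tmp = tmp - 24
tmp = tmp * tmp
tmp = 3
delta = 27 + delta
delta = 13 - delta
delta = 3564 * tmp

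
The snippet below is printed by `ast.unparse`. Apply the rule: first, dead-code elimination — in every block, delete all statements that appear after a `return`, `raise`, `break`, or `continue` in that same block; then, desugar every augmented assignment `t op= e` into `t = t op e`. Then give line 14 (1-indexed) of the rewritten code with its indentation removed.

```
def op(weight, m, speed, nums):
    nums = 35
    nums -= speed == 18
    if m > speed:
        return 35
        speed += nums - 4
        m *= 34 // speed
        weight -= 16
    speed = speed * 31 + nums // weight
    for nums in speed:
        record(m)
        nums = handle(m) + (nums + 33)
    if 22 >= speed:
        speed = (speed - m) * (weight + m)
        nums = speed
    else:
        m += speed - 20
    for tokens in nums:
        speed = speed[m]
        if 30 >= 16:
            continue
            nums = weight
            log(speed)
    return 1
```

Transformed code:
def op(weight, m, speed, nums):
    nums = 35
    nums = nums - (speed == 18)
    if m > speed:
        return 35
    speed = speed * 31 + nums // weight
    for nums in speed:
        record(m)
        nums = handle(m) + (nums + 33)
    if 22 >= speed:
        speed = (speed - m) * (weight + m)
        nums = speed
    else:
        m = m + (speed - 20)
    for tokens in nums:
        speed = speed[m]
        if 30 >= 16:
            continue
    return 1

m = m + (speed - 20)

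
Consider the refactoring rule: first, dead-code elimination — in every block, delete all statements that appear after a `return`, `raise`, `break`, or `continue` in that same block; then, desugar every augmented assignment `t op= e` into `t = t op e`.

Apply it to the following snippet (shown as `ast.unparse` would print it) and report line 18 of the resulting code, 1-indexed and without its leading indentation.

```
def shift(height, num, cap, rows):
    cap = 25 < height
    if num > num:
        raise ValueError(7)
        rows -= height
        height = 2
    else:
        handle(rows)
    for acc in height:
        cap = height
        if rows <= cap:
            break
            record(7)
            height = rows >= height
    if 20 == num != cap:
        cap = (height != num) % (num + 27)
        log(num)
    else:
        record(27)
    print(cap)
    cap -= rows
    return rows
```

return rows

Transformed code:
def shift(height, num, cap, rows):
    cap = 25 < height
    if num > num:
        raise ValueError(7)
    else:
        handle(rows)
    for acc in height:
        cap = height
        if rows <= cap:
            break
    if 20 == num != cap:
        cap = (height != num) % (num + 27)
        log(num)
    else:
        record(27)
    print(cap)
    cap = cap - rows
    return rows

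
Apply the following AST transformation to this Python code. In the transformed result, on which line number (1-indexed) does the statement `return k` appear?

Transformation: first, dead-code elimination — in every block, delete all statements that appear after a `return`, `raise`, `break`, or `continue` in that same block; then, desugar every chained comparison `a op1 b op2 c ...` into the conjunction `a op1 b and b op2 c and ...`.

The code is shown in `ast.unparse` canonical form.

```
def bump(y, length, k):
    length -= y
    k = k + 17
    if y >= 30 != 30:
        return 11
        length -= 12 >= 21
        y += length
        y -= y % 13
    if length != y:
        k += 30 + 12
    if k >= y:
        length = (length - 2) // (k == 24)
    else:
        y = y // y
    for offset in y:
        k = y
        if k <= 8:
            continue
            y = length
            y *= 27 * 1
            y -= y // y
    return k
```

Transformed code:
def bump(y, length, k):
    length -= y
    k = k + 17
    if y >= 30 and 30 != 30:
        return 11
    if length != y:
        k += 30 + 12
    if k >= y:
        length = (length - 2) // (k == 24)
    else:
        y = y // y
    for offset in y:
        k = y
        if k <= 8:
            continue
    return k

16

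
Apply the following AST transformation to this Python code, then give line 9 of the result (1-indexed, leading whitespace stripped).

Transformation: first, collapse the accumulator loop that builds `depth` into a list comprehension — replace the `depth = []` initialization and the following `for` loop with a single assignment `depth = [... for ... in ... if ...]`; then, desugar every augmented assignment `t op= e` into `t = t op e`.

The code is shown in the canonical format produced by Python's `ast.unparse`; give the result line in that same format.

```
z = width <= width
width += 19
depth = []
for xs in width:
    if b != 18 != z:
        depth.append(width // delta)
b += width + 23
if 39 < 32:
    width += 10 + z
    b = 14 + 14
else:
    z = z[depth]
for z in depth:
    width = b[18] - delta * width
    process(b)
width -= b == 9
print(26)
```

Transformed code:
z = width <= width
width = width + 19
depth = [width // delta for xs in width if b != 18 != z]
b = b + (width + 23)
if 39 < 32:
    width = width + (10 + z)
    b = 14 + 14
else:
    z = z[depth]
for z in depth:
    width = b[18] - delta * width
    process(b)
width = width - (b == 9)
print(26)

z = z[depth]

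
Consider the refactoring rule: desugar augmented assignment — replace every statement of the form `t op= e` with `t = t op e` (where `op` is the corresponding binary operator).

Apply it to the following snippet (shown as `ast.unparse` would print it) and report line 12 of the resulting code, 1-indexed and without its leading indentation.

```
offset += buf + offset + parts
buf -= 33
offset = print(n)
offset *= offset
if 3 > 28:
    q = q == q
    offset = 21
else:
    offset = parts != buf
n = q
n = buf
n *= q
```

n = n * q

Transformed code:
offset = offset + (buf + offset + parts)
buf = buf - 33
offset = print(n)
offset = offset * offset
if 3 > 28:
    q = q == q
    offset = 21
else:
    offset = parts != buf
n = q
n = buf
n = n * q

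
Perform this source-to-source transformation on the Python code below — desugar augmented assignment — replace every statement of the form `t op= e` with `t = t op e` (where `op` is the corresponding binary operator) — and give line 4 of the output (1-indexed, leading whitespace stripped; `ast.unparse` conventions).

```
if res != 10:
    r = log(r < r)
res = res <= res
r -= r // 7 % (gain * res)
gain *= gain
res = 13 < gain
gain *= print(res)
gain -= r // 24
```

Transformed code:
if res != 10:
    r = log(r < r)
res = res <= res
r = r - r // 7 % (gain * res)
gain = gain * gain
res = 13 < gain
gain = gain * print(res)
gain = gain - r // 24

r = r - r // 7 % (gain * res)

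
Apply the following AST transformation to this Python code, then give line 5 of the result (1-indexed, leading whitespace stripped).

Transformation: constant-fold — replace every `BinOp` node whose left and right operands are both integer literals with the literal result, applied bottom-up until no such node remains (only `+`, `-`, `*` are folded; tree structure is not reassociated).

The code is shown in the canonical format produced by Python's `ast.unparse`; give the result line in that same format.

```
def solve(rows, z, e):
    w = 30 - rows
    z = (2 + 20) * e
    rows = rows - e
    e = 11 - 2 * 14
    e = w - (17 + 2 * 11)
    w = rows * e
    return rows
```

Transformed code:
def solve(rows, z, e):
    w = 30 - rows
    z = 22 * e
    rows = rows - e
    e = -17
    e = w - 39
    w = rows * e
    return rows

e = -17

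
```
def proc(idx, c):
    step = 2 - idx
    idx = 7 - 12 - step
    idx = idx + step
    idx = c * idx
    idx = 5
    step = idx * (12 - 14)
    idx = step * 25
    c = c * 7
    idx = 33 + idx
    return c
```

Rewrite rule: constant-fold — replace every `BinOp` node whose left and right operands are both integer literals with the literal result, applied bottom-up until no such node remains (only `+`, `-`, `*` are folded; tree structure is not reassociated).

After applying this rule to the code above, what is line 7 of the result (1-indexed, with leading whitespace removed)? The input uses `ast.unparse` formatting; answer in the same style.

step = idx * -2

Transformed code:
def proc(idx, c):
    step = 2 - idx
    idx = -5 - step
    idx = idx + step
    idx = c * idx
    idx = 5
    step = idx * -2
    idx = step * 25
    c = c * 7
    idx = 33 + idx
    return c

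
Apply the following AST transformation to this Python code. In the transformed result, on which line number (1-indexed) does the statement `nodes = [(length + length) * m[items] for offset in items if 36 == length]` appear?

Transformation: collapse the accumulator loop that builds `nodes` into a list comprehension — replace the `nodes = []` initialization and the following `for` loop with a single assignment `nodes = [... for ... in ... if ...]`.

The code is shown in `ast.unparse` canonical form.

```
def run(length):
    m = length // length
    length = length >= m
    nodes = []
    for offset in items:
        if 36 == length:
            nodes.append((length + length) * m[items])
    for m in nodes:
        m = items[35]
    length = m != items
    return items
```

Transformed code:
def run(length):
    m = length // length
    length = length >= m
    nodes = [(length + length) * m[items] for offset in items if 36 == length]
    for m in nodes:
        m = items[35]
    length = m != items
    return items

4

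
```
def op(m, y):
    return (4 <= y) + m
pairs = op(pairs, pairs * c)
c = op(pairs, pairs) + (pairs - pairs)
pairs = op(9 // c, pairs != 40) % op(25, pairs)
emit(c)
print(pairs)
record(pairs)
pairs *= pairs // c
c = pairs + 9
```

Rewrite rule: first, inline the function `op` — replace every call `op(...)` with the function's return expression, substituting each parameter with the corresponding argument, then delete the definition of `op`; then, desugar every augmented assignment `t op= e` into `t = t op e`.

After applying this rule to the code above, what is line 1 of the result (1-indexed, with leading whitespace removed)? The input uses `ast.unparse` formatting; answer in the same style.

pairs = (4 <= pairs * c) + pairs

Transformed code:
pairs = (4 <= pairs * c) + pairs
c = (4 <= pairs) + pairs + (pairs - pairs)
pairs = ((4 <= (pairs != 40)) + 9 // c) % ((4 <= pairs) + 25)
emit(c)
print(pairs)
record(pairs)
pairs = pairs * (pairs // c)
c = pairs + 9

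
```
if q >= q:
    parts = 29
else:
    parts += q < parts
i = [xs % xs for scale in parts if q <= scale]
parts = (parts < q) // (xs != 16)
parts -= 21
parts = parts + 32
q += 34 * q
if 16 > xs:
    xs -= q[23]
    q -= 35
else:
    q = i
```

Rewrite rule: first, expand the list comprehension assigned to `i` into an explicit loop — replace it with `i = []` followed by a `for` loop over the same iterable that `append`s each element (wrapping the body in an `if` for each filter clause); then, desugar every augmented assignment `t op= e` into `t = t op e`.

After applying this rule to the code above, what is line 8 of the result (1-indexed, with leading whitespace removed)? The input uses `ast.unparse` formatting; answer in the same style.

Transformed code:
if q >= q:
    parts = 29
else:
    parts = parts + (q < parts)
i = []
for scale in parts:
    if q <= scale:
        i.append(xs % xs)
parts = (parts < q) // (xs != 16)
parts = parts - 21
parts = parts + 32
q = q + 34 * q
if 16 > xs:
    xs = xs - q[23]
    q = q - 35
else:
    q = i

i.append(xs % xs)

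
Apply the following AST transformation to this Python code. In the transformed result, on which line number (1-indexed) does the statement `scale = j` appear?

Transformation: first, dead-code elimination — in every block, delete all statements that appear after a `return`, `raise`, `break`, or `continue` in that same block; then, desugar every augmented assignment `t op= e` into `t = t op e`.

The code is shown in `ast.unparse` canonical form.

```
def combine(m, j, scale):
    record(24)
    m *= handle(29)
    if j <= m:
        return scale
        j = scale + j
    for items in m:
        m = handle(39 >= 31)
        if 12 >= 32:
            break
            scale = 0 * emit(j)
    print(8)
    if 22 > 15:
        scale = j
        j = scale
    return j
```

12

Transformed code:
def combine(m, j, scale):
    record(24)
    m = m * handle(29)
    if j <= m:
        return scale
    for items in m:
        m = handle(39 >= 31)
        if 12 >= 32:
            break
    print(8)
    if 22 > 15:
        scale = j
        j = scale
    return j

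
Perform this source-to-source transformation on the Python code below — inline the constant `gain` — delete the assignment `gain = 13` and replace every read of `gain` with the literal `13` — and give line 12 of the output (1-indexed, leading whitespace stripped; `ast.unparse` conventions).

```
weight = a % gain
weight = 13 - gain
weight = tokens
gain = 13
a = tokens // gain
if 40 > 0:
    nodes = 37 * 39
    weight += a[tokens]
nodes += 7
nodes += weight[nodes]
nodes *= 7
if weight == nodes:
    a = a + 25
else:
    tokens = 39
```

a = a + 25

Transformed code:
weight = a % 13
weight = 13 - 13
weight = tokens
a = tokens // 13
if 40 > 0:
    nodes = 37 * 39
    weight += a[tokens]
nodes += 7
nodes += weight[nodes]
nodes *= 7
if weight == nodes:
    a = a + 25
else:
    tokens = 39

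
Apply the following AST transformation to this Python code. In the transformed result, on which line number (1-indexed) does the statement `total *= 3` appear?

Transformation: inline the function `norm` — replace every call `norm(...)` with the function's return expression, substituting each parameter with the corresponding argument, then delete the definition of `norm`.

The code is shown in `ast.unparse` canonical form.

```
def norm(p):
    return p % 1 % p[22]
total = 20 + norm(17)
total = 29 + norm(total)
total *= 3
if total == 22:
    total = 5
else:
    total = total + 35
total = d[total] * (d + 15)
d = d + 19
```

Transformed code:
total = 20 + 17 % 1 % 17[22]
total = 29 + total % 1 % total[22]
total *= 3
if total == 22:
    total = 5
else:
    total = total + 35
total = d[total] * (d + 15)
d = d + 19

3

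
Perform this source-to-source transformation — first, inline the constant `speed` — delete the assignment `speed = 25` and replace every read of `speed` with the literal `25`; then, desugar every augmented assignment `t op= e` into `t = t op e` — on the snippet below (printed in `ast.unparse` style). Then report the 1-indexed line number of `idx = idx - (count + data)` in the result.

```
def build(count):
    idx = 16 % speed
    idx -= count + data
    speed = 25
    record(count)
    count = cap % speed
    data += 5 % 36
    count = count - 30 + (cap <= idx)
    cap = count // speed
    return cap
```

3

Transformed code:
def build(count):
    idx = 16 % 25
    idx = idx - (count + data)
    record(count)
    count = cap % 25
    data = data + 5 % 36
    count = count - 30 + (cap <= idx)
    cap = count // 25
    return cap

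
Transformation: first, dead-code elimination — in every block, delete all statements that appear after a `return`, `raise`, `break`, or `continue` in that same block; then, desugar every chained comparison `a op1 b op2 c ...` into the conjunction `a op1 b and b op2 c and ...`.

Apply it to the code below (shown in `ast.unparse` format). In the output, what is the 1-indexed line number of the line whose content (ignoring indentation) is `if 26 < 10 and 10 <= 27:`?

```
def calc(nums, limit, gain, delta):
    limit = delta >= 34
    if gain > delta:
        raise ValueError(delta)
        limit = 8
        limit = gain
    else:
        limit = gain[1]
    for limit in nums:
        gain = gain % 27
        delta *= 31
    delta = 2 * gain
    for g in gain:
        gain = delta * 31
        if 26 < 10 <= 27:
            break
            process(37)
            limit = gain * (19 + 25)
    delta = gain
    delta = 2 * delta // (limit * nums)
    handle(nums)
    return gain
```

Transformed code:
def calc(nums, limit, gain, delta):
    limit = delta >= 34
    if gain > delta:
        raise ValueError(delta)
    else:
        limit = gain[1]
    for limit in nums:
        gain = gain % 27
        delta *= 31
    delta = 2 * gain
    for g in gain:
        gain = delta * 31
        if 26 < 10 and 10 <= 27:
            break
    delta = gain
    delta = 2 * delta // (limit * nums)
    handle(nums)
    return gain

13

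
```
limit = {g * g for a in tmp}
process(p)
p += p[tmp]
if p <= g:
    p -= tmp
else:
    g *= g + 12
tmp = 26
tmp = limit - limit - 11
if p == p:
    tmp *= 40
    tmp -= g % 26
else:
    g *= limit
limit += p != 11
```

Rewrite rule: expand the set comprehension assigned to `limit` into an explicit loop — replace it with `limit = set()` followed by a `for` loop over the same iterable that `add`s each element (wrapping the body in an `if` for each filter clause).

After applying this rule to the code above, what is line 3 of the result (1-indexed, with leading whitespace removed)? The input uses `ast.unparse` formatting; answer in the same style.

Transformed code:
limit = set()
for a in tmp:
    limit.add(g * g)
process(p)
p += p[tmp]
if p <= g:
    p -= tmp
else:
    g *= g + 12
tmp = 26
tmp = limit - limit - 11
if p == p:
    tmp *= 40
    tmp -= g % 26
else:
    g *= limit
limit += p != 11

limit.add(g * g)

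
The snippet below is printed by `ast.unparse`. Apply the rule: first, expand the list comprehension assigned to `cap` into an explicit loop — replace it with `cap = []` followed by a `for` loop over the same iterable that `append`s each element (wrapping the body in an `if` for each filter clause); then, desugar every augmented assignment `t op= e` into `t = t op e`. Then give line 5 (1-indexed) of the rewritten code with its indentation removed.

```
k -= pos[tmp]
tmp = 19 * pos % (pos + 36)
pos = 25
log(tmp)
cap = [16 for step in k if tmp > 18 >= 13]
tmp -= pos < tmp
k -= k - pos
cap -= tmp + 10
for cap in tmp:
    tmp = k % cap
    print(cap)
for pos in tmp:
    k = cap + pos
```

cap = []

Transformed code:
k = k - pos[tmp]
tmp = 19 * pos % (pos + 36)
pos = 25
log(tmp)
cap = []
for step in k:
    if tmp > 18 >= 13:
        cap.append(16)
tmp = tmp - (pos < tmp)
k = k - (k - pos)
cap = cap - (tmp + 10)
for cap in tmp:
    tmp = k % cap
    print(cap)
for pos in tmp:
    k = cap + pos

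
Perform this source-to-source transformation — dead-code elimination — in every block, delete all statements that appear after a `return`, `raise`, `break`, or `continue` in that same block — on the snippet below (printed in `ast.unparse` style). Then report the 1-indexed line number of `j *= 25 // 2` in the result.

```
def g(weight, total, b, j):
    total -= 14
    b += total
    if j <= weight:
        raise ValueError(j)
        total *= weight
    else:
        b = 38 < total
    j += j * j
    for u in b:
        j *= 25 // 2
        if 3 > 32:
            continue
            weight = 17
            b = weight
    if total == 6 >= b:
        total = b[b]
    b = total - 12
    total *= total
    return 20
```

Transformed code:
def g(weight, total, b, j):
    total -= 14
    b += total
    if j <= weight:
        raise ValueError(j)
    else:
        b = 38 < total
    j += j * j
    for u in b:
        j *= 25 // 2
        if 3 > 32:
            continue
    if total == 6 >= b:
        total = b[b]
    b = total - 12
    total *= total
    return 20

10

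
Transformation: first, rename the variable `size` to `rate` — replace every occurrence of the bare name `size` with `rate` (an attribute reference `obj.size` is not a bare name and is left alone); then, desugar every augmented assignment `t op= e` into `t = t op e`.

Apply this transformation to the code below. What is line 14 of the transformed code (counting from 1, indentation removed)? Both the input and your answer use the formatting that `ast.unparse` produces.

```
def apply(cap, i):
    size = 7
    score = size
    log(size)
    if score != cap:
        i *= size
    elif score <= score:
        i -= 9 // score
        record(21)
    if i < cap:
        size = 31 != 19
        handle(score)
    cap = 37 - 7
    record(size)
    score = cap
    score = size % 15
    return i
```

record(rate)

Transformed code:
def apply(cap, i):
    rate = 7
    score = rate
    log(rate)
    if score != cap:
        i = i * rate
    elif score <= score:
        i = i - 9 // score
        record(21)
    if i < cap:
        rate = 31 != 19
        handle(score)
    cap = 37 - 7
    record(rate)
    score = cap
    score = rate % 15
    return i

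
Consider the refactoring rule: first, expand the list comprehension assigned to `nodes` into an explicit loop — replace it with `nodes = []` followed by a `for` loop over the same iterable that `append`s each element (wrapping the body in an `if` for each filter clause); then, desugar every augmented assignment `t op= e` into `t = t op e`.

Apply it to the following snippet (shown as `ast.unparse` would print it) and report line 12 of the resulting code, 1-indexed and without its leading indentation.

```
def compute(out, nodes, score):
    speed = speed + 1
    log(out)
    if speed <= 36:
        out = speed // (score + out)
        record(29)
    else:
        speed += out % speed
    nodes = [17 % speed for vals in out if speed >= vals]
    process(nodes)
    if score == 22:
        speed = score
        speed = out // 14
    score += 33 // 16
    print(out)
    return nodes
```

Transformed code:
def compute(out, nodes, score):
    speed = speed + 1
    log(out)
    if speed <= 36:
        out = speed // (score + out)
        record(29)
    else:
        speed = speed + out % speed
    nodes = []
    for vals in out:
        if speed >= vals:
            nodes.append(17 % speed)
    process(nodes)
    if score == 22:
        speed = score
        speed = out // 14
    score = score + 33 // 16
    print(out)
    return nodes

nodes.append(17 % speed)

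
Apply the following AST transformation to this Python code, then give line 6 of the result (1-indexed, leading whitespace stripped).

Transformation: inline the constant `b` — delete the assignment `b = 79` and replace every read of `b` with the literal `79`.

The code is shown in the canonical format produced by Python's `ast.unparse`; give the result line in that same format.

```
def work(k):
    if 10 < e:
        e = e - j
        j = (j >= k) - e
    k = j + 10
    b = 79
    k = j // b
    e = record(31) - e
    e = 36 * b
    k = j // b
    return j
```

k = j // 79

Transformed code:
def work(k):
    if 10 < e:
        e = e - j
        j = (j >= k) - e
    k = j + 10
    k = j // 79
    e = record(31) - e
    e = 36 * 79
    k = j // 79
    return j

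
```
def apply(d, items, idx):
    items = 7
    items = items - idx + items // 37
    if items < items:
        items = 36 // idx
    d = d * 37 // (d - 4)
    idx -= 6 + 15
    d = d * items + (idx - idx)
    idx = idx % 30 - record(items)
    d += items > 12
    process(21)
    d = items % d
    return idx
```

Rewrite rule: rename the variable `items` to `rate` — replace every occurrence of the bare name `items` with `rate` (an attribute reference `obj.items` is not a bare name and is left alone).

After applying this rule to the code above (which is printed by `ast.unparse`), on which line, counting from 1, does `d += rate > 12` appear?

Transformed code:
def apply(d, rate, idx):
    rate = 7
    rate = rate - idx + rate // 37
    if rate < rate:
        rate = 36 // idx
    d = d * 37 // (d - 4)
    idx -= 6 + 15
    d = d * rate + (idx - idx)
    idx = idx % 30 - record(rate)
    d += rate > 12
    process(21)
    d = rate % d
    return idx

10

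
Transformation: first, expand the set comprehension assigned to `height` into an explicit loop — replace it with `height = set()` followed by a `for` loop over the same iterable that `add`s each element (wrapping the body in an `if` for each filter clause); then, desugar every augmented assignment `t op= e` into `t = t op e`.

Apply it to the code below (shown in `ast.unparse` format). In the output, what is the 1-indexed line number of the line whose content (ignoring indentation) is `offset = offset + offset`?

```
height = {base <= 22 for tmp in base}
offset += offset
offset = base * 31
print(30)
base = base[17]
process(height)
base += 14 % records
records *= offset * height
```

4

Transformed code:
height = set()
for tmp in base:
    height.add(base <= 22)
offset = offset + offset
offset = base * 31
print(30)
base = base[17]
process(height)
base = base + 14 % records
records = records * (offset * height)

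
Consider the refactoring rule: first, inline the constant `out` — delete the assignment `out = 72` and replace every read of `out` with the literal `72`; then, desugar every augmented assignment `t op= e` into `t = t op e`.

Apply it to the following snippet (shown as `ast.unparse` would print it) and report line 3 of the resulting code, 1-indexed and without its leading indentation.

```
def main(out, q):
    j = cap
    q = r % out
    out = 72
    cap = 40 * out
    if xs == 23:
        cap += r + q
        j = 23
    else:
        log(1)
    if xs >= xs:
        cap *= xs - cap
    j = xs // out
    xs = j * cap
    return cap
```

Transformed code:
def main(out, q):
    j = cap
    q = r % 72
    cap = 40 * 72
    if xs == 23:
        cap = cap + (r + q)
        j = 23
    else:
        log(1)
    if xs >= xs:
        cap = cap * (xs - cap)
    j = xs // 72
    xs = j * cap
    return cap

q = r % 72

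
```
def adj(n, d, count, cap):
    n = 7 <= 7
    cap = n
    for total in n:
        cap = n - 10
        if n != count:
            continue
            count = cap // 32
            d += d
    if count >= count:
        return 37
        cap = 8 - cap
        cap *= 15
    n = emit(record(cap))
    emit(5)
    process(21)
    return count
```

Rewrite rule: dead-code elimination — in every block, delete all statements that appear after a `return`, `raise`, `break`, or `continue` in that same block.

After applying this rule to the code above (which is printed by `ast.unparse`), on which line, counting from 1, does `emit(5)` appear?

11

Transformed code:
def adj(n, d, count, cap):
    n = 7 <= 7
    cap = n
    for total in n:
        cap = n - 10
        if n != count:
            continue
    if count >= count:
        return 37
    n = emit(record(cap))
    emit(5)
    process(21)
    return count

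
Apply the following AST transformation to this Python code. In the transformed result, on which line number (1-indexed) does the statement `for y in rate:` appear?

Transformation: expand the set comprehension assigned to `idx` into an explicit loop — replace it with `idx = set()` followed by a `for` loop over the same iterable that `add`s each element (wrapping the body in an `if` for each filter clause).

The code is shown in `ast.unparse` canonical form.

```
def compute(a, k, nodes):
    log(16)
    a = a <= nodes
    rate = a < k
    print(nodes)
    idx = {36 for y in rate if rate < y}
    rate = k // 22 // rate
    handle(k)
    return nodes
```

7

Transformed code:
def compute(a, k, nodes):
    log(16)
    a = a <= nodes
    rate = a < k
    print(nodes)
    idx = set()
    for y in rate:
        if rate < y:
            idx.add(36)
    rate = k // 22 // rate
    handle(k)
    return nodes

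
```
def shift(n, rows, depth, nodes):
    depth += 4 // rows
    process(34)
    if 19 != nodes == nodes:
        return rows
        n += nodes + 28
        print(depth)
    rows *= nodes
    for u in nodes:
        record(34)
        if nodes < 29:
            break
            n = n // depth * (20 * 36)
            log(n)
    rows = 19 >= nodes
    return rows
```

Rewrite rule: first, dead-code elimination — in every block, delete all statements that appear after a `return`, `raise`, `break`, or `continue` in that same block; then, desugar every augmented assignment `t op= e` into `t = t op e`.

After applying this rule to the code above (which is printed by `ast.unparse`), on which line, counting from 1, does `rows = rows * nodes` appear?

6

Transformed code:
def shift(n, rows, depth, nodes):
    depth = depth + 4 // rows
    process(34)
    if 19 != nodes == nodes:
        return rows
    rows = rows * nodes
    for u in nodes:
        record(34)
        if nodes < 29:
            break
    rows = 19 >= nodes
    return rows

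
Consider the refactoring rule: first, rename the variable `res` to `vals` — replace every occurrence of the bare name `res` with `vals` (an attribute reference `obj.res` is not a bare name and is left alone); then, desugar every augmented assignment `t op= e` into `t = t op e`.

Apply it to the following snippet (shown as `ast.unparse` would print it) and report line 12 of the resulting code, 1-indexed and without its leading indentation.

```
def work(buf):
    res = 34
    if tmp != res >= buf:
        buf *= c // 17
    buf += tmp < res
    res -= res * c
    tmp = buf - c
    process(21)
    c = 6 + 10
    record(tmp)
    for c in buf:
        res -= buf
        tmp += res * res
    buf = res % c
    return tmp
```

Transformed code:
def work(buf):
    vals = 34
    if tmp != vals >= buf:
        buf = buf * (c // 17)
    buf = buf + (tmp < vals)
    vals = vals - vals * c
    tmp = buf - c
    process(21)
    c = 6 + 10
    record(tmp)
    for c in buf:
        vals = vals - buf
        tmp = tmp + vals * vals
    buf = vals % c
    return tmp

vals = vals - buf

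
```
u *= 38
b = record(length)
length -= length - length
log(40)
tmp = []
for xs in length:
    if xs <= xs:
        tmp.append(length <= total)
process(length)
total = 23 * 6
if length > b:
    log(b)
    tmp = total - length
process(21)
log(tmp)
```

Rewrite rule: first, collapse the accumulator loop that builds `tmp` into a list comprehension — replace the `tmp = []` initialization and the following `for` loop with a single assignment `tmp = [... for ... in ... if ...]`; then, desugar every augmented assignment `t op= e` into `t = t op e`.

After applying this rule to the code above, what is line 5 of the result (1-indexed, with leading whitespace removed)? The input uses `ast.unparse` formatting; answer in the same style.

tmp = [length <= total for xs in length if xs <= xs]

Transformed code:
u = u * 38
b = record(length)
length = length - (length - length)
log(40)
tmp = [length <= total for xs in length if xs <= xs]
process(length)
total = 23 * 6
if length > b:
    log(b)
    tmp = total - length
process(21)
log(tmp)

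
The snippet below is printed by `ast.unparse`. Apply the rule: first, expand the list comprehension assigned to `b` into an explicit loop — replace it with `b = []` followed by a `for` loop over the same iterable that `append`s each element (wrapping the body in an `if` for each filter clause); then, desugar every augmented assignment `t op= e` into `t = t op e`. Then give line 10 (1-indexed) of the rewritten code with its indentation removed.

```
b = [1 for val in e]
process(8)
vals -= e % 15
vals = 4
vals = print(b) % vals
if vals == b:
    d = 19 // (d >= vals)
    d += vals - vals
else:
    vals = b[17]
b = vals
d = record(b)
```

Transformed code:
b = []
for val in e:
    b.append(1)
process(8)
vals = vals - e % 15
vals = 4
vals = print(b) % vals
if vals == b:
    d = 19 // (d >= vals)
    d = d + (vals - vals)
else:
    vals = b[17]
b = vals
d = record(b)

d = d + (vals - vals)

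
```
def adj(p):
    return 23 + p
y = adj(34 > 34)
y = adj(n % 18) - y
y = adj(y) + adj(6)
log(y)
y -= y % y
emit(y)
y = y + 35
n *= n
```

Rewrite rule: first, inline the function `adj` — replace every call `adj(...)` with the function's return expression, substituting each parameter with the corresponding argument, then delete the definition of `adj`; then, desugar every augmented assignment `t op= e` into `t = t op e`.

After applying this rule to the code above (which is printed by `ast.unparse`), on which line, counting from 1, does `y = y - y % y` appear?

5

Transformed code:
y = 23 + (34 > 34)
y = 23 + n % 18 - y
y = 23 + y + (23 + 6)
log(y)
y = y - y % y
emit(y)
y = y + 35
n = n * n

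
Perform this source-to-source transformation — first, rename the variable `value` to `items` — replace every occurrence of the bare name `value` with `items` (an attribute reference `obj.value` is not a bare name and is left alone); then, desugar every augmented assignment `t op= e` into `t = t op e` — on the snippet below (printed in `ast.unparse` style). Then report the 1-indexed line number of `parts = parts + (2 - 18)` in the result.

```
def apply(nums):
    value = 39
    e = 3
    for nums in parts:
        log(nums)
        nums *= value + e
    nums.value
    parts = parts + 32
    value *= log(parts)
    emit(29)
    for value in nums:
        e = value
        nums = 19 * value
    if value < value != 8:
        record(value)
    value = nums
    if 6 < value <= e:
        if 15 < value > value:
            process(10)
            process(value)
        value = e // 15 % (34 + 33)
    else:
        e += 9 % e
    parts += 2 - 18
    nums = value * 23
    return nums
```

24

Transformed code:
def apply(nums):
    items = 39
    e = 3
    for nums in parts:
        log(nums)
        nums = nums * (items + e)
    nums.value
    parts = parts + 32
    items = items * log(parts)
    emit(29)
    for items in nums:
        e = items
        nums = 19 * items
    if items < items != 8:
        record(items)
    items = nums
    if 6 < items <= e:
        if 15 < items > items:
            process(10)
            process(items)
        items = e // 15 % (34 + 33)
    else:
        e = e + 9 % e
    parts = parts + (2 - 18)
    nums = items * 23
    return nums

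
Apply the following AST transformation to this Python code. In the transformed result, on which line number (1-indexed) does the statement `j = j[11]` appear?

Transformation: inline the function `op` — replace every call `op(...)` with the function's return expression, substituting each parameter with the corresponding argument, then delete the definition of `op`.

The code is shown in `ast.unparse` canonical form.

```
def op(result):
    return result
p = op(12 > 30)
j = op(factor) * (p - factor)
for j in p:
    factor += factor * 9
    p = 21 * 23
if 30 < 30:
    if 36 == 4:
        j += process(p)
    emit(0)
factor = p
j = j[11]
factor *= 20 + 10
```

Transformed code:
p = 12 > 30
j = factor * (p - factor)
for j in p:
    factor += factor * 9
    p = 21 * 23
if 30 < 30:
    if 36 == 4:
        j += process(p)
    emit(0)
factor = p
j = j[11]
factor *= 20 + 10

11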